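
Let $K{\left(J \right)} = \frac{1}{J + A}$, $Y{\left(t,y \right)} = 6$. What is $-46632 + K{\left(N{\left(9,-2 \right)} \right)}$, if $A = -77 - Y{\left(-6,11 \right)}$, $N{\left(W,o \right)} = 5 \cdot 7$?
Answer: $- \frac{2238337}{48} \approx -46632.0$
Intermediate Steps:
$N{\left(W,o \right)} = 35$
$A = -83$ ($A = -77 - 6 = -83$)
$K{\left(J \right)} = \frac{1}{-83 + J}$ ($K{\left(J \right)} = \frac{1}{J - 83} = \frac{1}{-83 + J}$)
$-46632 + K{\left(N{\left(9,-2 \right)} \right)} = -46632 + \frac{1}{-83 + 35} = -46632 + \frac{1}{-48} = -46632 - \frac{1}{48} = - \frac{2238337}{48}$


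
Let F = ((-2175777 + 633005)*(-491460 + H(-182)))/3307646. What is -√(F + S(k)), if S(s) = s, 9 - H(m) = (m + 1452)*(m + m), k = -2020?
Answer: -√31689528551081358/1653823 ≈ -107.64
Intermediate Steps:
H(m) = 9 - 2*m*(1452 + m) (H(m) = 9 - (m + 1452)*(m + m) = 9 - (1452 + m)*2*m = 9 - 2*m*(1452 + m))
F = 22502101006/1653823 (F = ((-2175777 + 633005)*(-491460 + (9 - 2904*(-182) - 2*(-182)²)))/3307646 = -1542772*(-491460 + (9 + 528528 - 2*33124))*(1/3307646) = -1542772*(-491460 + (9 + 528528 - 66248))*(1/3307646) = -1542772*(-491460 + 462289)*(1/3307646) = -1542772*(-29171)*(1/3307646) = 45004202012*(1/3307646) = 22502101006/1653823 ≈ 13606.)
-√(F + S(k)) = -√(22502101006/1653823 - 2020) = -√(19161378546/1653823) = -√31689528551081358/1653823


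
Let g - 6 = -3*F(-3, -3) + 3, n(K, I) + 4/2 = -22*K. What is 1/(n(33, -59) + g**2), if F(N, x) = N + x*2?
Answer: 1/568 ≈ 0.0017606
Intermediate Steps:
F(N, x) = N + 2*x
n(K, I) = -2 - 22*K
g = 36 (g = 6 + (-3*(-3 + 2*(-3)) + 3) = 6 + (-3*(-3 - 6) + 3) = 6 + (-3*(-9) + 3) = 6 + (27 + 3) = 6 + 30 = 36)
1/(n(33, -59) + g**2) = 1/((-2 - 22*33) + 36**2) = 1/((-2 - 726) + 1296) = 1/(-728 + 1296) = 1/568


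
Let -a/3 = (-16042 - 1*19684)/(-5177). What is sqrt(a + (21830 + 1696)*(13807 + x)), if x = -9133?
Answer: sqrt(2947087625875890)/5177 ≈ 10486.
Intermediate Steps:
a = -107178/5177 (a = -3*(-16042 - 1*19684)/(-5177) = -3*(-16042 - 19684)*(-1)/5177 = -(-107178)*(-1)/5177 = -3*35726/5177 = -107178/5177 ≈ -20.703)
sqrt(a + (21830 + 1696)*(13807 + x)) = sqrt(-107178/5177 + (21830 + 1696)*(13807 - 9133)) = sqrt(-107178/5177 + 23526*4674) = sqrt(-107178/5177 + 109960524) = sqrt(569265525570/5177) = sqrt(2947087625875890)/5177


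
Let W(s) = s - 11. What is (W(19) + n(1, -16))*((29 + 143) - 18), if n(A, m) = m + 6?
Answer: -308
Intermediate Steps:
n(A, m) = 6 + m
W(s) = -11 + s
(W(19) + n(1, -16))*((29 + 143) - 18) = ((-11 + 19) + (6 - 16))*((29 + 143) - 18) = (8 - 10)*(172 - 18) = -2*154 = -308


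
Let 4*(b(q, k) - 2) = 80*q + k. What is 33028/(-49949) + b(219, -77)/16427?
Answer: -1298543825/3282048892 ≈ -0.39565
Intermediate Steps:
b(q, k) = 2 + 20*q + k/4 (b(q, k) = 2 + (80*q + k)/4 = 2 + (k + 80*q)/4 = 2 + (20*q + k/4) = 2 + 20*q + k/4)
33028/(-49949) + b(219, -77)/16427 = 33028/(-49949) + (2 + 20*219 + (1/4)*(-77))/16427 = 33028*(-1/49949) + (2 + 4380 - 77/4)*(1/16427) = -33028/49949 + (17451/4)*(1/16427) = -33028/49949 + 17451/65708 = -1298543825/3282048892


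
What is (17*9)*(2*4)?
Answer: 1224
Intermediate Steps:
(17*9)*(2*4) = 153*8 = 1224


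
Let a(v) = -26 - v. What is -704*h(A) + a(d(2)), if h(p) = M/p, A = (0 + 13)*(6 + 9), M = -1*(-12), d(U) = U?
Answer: -4636/65 ≈ -71.323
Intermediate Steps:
M = 12
A = 195 (A = 13*15 = 195)
h(p) = 12/p
-704*h(A) + a(d(2)) = -8448/195 + (-26 - 1*2) = -8448/195 + (-26 - 2) = -704*4/65 - 28 = -2816/65 - 28 = -4636/65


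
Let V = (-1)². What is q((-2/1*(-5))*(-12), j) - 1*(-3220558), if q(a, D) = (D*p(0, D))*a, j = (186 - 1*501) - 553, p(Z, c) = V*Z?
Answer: 3220558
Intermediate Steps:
V = 1
p(Z, c) = Z (p(Z, c) = 1*Z = Z)
j = -868 (j = (186 - 501) - 553 = -315 - 553 = -868)
q(a, D) = 0 (q(a, D) = (D*0)*a = 0*a = 0)
q((-2/1*(-5))*(-12), j) - 1*(-3220558) = 0 - 1*(-3220558) = 0 + 3220558 = 3220558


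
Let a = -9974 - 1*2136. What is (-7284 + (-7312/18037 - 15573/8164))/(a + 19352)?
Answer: -1072939216681/1066413960456 ≈ -1.0061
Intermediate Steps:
a = -12110 (a = -9974 - 2136 = -12110)
(-7284 + (-7312/18037 - 15573/8164))/(a + 19352) = (-7284 + (-7312/18037 - 15573/8164))/(-12110 + 19352) = (-7284 + (-7312*1/18037 - 15573*1/8164))/7242 = (-7284 + (-7312/18037 - 15573/8164))*(1/7242) = (-7284 - 340585369/147254068)*(1/7242) = -1072939216681/147254068*1/7242 = -1072939216681/1066413960456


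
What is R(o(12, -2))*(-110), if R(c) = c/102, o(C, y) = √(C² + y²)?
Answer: -110*√37/51 ≈ -13.120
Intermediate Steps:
R(c) = c/102 (R(c) = c*(1/102) = c/102)
R(o(12, -2))*(-110) = (√(12² + (-2)²)/102)*(-110) = (√(144 + 4)/102)*(-110) = (√148/102)*(-110) = ((2*√37)/102)*(-110) = (√37/51)*(-110) = -110*√37/51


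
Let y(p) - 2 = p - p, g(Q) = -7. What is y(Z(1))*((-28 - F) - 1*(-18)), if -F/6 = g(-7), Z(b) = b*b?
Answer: -104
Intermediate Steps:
Z(b) = b²
F = 42 (F = -6*(-7) = 42)
y(p) = 2 (y(p) = 2 + (p - p) = 2 + 0 = 2)
y(Z(1))*((-28 - F) - 1*(-18)) = 2*((-28 - 1*42) - 1*(-18)) = 2*((-28 - 42) + 18) = 2*(-70 + 18) = 2*(-52) = -104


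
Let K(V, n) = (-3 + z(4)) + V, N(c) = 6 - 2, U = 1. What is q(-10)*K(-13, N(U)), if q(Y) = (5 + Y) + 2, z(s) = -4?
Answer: 60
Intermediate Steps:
N(c) = 4
q(Y) = 7 + Y
K(V, n) = -7 + V (K(V, n) = (-3 - 4) + V = -7 + V)
q(-10)*K(-13, N(U)) = (7 - 10)*(-7 - 13) = -3*(-20) = 60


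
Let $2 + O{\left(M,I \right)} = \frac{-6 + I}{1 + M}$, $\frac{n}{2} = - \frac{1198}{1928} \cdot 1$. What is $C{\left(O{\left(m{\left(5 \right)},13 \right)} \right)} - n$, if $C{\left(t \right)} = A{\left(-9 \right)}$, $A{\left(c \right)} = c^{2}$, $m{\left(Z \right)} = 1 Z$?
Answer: $\frac{39641}{482} \approx 82.243$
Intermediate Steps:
$m{\left(Z \right)} = Z$
$n = - \frac{599}{482}$ ($n = 2 - \frac{1198}{1928} \cdot 1 = 2 \left(-1198\right) \frac{1}{1928} \cdot 1 = 2 \left(\left(- \frac{599}{964}\right) 1\right) = 2 \left(- \frac{599}{964}\right) = - \frac{599}{482} \approx -1.2427$)
$O{\left(M,I \right)} = -2 + \frac{-6 + I}{1 + M}$
$C{\left(t \right)} = 81$ ($C{\left(t \right)} = \left(-9\right)^{2} = 81$)
$C{\left(O{\left(m{\left(5 \right)},13 \right)} \right)} - n = 81 - - \frac{599}{482} = 81 + \frac{599}{482} = \frac{39641}{482}$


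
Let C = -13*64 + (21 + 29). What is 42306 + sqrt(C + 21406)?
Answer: 42306 + 4*sqrt(1289) ≈ 42450.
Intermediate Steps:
C = -782 (C = -832 + 50 = -782)
42306 + sqrt(C + 21406) = 42306 + sqrt(-782 + 21406) = 42306 + sqrt(20624) = 42306 + 4*sqrt(1289)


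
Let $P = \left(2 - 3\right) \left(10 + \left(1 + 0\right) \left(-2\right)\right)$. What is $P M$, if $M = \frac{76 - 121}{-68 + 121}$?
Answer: $\frac{360}{53} \approx 6.7924$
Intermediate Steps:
$M = - \frac{45}{53} \approx -0.84906$
$P = -8$ ($P = - (10 + 1 \left(-2\right)) = - (10 - 2) = \left(-1\right) 8 = -8$)
$P M = \left(-8\right) \left(- \frac{45}{53}\right) = \frac{360}{53}$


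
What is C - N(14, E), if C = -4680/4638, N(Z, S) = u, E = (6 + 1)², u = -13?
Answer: 9269/773 ≈ 11.991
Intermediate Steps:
E = 49 (E = 7² = 49)
N(Z, S) = -13
C = -780/773 (C = -4680*1/4638 = -780/773 ≈ -1.0091)
C - N(14, E) = -780/773 - 1*(-13) = -780/773 + 13 = 9269/773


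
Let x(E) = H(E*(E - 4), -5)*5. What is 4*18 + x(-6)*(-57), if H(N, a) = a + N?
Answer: -15603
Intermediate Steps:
H(N, a) = N + a
x(E) = -25 + 5*E*(-4 + E) (x(E) = (E*(E - 4) - 5)*5 = (E*(-4 + E) - 5)*5 = (-5 + E*(-4 + E))*5 = -25 + 5*E*(-4 + E))
4*18 + x(-6)*(-57) = 4*18 + (-25 + 5*(-6)*(-4 - 6))*(-57) = 72 + (-25 + 5*(-6)*(-10))*(-57) = 72 + (-25 + 300)*(-57) = 72 + 275*(-57) = 72 - 15675 = -15603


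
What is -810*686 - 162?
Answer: -555822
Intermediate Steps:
-810*686 - 162 = -555660 - 162 = -555822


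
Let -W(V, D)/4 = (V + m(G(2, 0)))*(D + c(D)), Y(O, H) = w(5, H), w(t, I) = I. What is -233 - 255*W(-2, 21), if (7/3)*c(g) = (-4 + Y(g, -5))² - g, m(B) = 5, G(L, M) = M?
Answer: 998989/7 ≈ 1.4271e+5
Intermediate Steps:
Y(O, H) = H
c(g) = 243/7 - 3*g/7 (c(g) = 3*((-4 - 5)² - g)/7 = 3*((-9)² - g)/7 = 3*(81 - g)/7 = 243/7 - 3*g/7)
W(V, D) = -4*(5 + V)*(243/7 + 4*D/7) (W(V, D) = -4*(V + 5)*(D + (243/7 - 3*D/7)) = -4*(5 + V)*(243/7 + 4*D/7))
-233 - 255*W(-2, 21) = -233 - 255*(-4860/7 - 972/7*(-2) - 80/7*21 - 16/7*21*(-2)) = -233 - 255*(-4860/7 + 1944/7 - 240 + 96) = -233 - 255*(-3924/7) = -233 + 1000620/7 = 998989/7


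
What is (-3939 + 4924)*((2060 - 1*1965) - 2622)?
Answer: -2489095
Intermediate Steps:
(-3939 + 4924)*((2060 - 1*1965) - 2622) = 985*((2060 - 1965) - 2622) = 985*(95 - 2622) = 985*(-2527) = -2489095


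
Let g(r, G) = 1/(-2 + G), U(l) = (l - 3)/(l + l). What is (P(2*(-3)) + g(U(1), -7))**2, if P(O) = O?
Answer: 3025/81 ≈ 37.346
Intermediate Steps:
U(l) = (-3 + l)/(2*l) (U(l) = (-3 + l)/((2*l)) = (-3 + l)*(1/(2*l)) = (-3 + l)/(2*l))
(P(2*(-3)) + g(U(1), -7))**2 = (2*(-3) + 1/(-2 - 7))**2 = (-6 + 1/(-9))**2 = (-6 - 1/9)**2 = (-55/9)**2 = 3025/81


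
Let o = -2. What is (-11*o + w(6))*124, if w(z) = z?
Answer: 3472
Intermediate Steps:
(-11*o + w(6))*124 = (-11*(-2) + 6)*124 = (22 + 6)*124 = 28*124 = 3472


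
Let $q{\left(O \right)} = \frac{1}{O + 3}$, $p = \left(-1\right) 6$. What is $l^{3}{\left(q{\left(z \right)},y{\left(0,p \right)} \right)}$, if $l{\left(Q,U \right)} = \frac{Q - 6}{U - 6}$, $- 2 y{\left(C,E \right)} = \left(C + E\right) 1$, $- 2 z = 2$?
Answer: $\frac{1331}{216} \approx 6.162$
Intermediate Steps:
$p = -6$
$z = -1$ ($z = \left(- \frac{1}{2}\right) 2 = -1$)
$y{\left(C,E \right)} = - \frac{C}{2} - \frac{E}{2}$ ($y{\left(C,E \right)} = - \frac{\left(C + E\right) 1}{2} = - \frac{C + E}{2} = - \frac{C}{2} - \frac{E}{2}$)
$q{\left(O \right)} = \frac{1}{3 + O}$
$l{\left(Q,U \right)} = \frac{-6 + Q}{-6 + U}$
$l^{3}{\left(q{\left(z \right)},y{\left(0,p \right)} \right)} = \left(\frac{-6 + \frac{1}{3 - 1}}{-6 - -3}\right)^{3} = \left(\frac{-6 + \frac{1}{2}}{-6 + \left(0 + 3\right)}\right)^{3} = \left(\frac{-6 + \frac{1}{2}}{-6 + 3}\right)^{3} = \left(\frac{1}{-3} \left(- \frac{11}{2}\right)\right)^{3} = \left(\left(- \frac{1}{3}\right) \left(- \frac{11}{2}\right)\right)^{3} = \left(\frac{11}{6}\right)^{3} = \frac{1331}{216}$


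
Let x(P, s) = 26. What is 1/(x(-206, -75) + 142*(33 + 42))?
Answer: 1/10676 ≈ 9.3668e-5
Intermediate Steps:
1/(x(-206, -75) + 142*(33 + 42)) = 1/(26 + 142*(33 + 42)) = 1/(26 + 142*75) = 1/(26 + 10650) = 1/10676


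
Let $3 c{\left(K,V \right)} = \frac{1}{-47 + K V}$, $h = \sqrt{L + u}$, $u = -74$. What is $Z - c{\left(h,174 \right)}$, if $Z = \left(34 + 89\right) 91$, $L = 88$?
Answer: $\frac{14158753198}{1264965} - \frac{58 \sqrt{14}}{421655} \approx 11193.0$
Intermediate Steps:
$Z = 11193$ ($Z = 123 \cdot 91 = 11193$)
$h = \sqrt{14}$ ($h = \sqrt{88 - 74} = \sqrt{14} \approx 3.7417$)
$c{\left(K,V \right)} = \frac{1}{3 \left(-47 + K V\right)}$
$Z - c{\left(h,174 \right)} = 11193 - \frac{1}{3 \left(-47 + \sqrt{14} \cdot 174\right)} = 11193 - \frac{1}{3 \left(-47 + 174 \sqrt{14}\right)}$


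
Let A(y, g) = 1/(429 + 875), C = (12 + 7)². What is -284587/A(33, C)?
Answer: -371101448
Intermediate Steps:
C = 361 (C = 19² = 361)
A(y, g) = 1/1304
-284587/A(33, C) = -284587/1/1304 = -284587*1304 = -371101448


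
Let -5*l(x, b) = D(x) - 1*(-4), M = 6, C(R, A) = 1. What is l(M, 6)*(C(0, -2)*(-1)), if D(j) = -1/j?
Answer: 23/30 ≈ 0.76667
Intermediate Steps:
l(x, b) = -4/5 + 1/(5*x) (l(x, b) = -(-1/x - 1*(-4))/5 = -(-1/x + 4)/5 = -(4 - 1/x)/5 = -4/5 + 1/(5*x))
l(M, 6)*(C(0, -2)*(-1)) = ((1/5)*(1 - 4*6)/6)*(1*(-1)) = ((1/5)*(1/6)*(1 - 24))*(-1) = ((1/5)*(1/6)*(-23))*(-1) = -23/30*(-1) = 23/30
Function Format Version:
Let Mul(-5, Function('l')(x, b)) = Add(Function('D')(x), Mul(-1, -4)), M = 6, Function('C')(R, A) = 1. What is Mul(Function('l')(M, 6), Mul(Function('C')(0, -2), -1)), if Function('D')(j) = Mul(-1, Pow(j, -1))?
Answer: Rational(23, 30) ≈ 0.76667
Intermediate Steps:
Function('l')(x, b) = Add(Rational(-4, 5), Mul(Rational(1, 5), Pow(x, -1))) (Function('l')(x, b) = Mul(Rational(-1, 5), Add(Mul(-1, Pow(x, -1)), Mul(-1, -4))) = Mul(Rational(-1, 5), Add(Mul(-1, Pow(x, -1)), 4)) = Mul(Rational(-1, 5), Add(4, Mul(-1, Pow(x, -1)))) = Add(Rational(-4, 5), Mul(Rational(1, 5), Pow(x, -1))))
Mul(Function('l')(M, 6), Mul(Function('C')(0, -2), -1)) = Mul(Mul(Rational(1, 5), Pow(6, -1), Add(1, Mul(-4, 6))), Mul(1, -1)) = Mul(Mul(Rational(1, 5), Rational(1, 6), Add(1, -24)), -1) = Mul(Mul(Rational(1, 5), Rational(1, 6), -23), -1) = Mul(Rational(-23, 30), -1) = Rational(23, 30)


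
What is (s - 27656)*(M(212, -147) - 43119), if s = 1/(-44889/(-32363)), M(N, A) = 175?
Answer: 53311446905024/44889 ≈ 1.1876e+9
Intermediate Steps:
s = 32363/44889 (s = 1/(-44889*(-1/32363)) = 1/(44889/32363) = 32363/44889 ≈ 0.72096)
(s - 27656)*(M(212, -147) - 43119) = (32363/44889 - 27656)*(175 - 43119) = -1241417821/44889*(-42944) = 53311446905024/44889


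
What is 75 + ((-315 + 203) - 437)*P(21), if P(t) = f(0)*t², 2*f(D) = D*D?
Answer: 75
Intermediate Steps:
f(D) = D²/2 (f(D) = (D*D)/2 = D²/2)
P(t) = 0 (P(t) = ((½)*0²)*t² = ((½)*0)*t² = 0*t² = 0)
75 + ((-315 + 203) - 437)*P(21) = 75 + ((-315 + 203) - 437)*0 = 75 + (-112 - 437)*0 = 75 - 549*0 = 75 + 0 = 75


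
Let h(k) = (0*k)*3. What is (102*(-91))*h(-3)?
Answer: 0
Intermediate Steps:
h(k) = 0 (h(k) = 0*3 = 0)
(102*(-91))*h(-3) = (102*(-91))*0 = -9282*0 = 0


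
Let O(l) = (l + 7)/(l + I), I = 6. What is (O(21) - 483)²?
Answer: 169338169/729 ≈ 2.3229e+5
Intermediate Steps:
O(l) = (7 + l)/(6 + l) (O(l) = (l + 7)/(l + 6) = (7 + l)/(6 + l))
(O(21) - 483)² = ((7 + 21)/(6 + 21) - 483)² = (28/27 - 483)² = (-13013/27)² = 169338169/729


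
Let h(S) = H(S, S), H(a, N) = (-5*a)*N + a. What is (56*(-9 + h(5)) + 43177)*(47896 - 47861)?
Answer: 1258355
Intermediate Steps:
H(a, N) = a - 5*N*a (H(a, N) = -5*N*a + a = a - 5*N*a)
h(S) = S*(1 - 5*S)
(56*(-9 + h(5)) + 43177)*(47896 - 47861) = (56*(-9 + 5*(1 - 5*5)) + 43177)*(47896 - 47861) = (56*(-9 + 5*(1 - 25)) + 43177)*35 = (56*(-9 + 5*(-24)) + 43177)*35 = (56*(-9 - 120) + 43177)*35 = (56*(-129) + 43177)*35 = (-7224 + 43177)*35 = 35953*35 = 1258355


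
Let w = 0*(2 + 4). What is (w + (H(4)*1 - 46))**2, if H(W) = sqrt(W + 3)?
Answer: (46 - sqrt(7))**2 ≈ 1879.6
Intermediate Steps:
H(W) = sqrt(3 + W)
w = 0 (w = 0*6 = 0)
(w + (H(4)*1 - 46))**2 = (0 + (sqrt(3 + 4)*1 - 46))**2 = (0 + (sqrt(7)*1 - 46))**2 = (0 + (sqrt(7) - 46))**2 = (0 + (-46 + sqrt(7)))**2 = (-46 + sqrt(7))**2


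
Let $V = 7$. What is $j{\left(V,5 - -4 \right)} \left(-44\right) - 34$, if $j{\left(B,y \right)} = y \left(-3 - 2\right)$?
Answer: $1946$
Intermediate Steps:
$j{\left(B,y \right)} = - 5 y$ ($j{\left(B,y \right)} = y \left(-5\right) = - 5 y$)
$j{\left(V,5 - -4 \right)} \left(-44\right) - 34 = - 5 \left(5 - -4\right) \left(-44\right) - 34 = - 5 \left(5 + 4\right) \left(-44\right) - 34 = \left(-5\right) 9 \left(-44\right) - 34 = \left(-45\right) \left(-44\right) - 34 = 1980 - 34 = 1946$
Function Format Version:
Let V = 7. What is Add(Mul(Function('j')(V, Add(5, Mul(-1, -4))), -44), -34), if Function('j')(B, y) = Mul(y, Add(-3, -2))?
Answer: 1946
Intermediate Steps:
Function('j')(B, y) = Mul(-5, y) (Function('j')(B, y) = Mul(y, -5) = Mul(-5, y))
Add(Mul(Function('j')(V, Add(5, Mul(-1, -4))), -44), -34) = Add(Mul(Mul(-5, Add(5, Mul(-1, -4))), -44), -34) = Add(Mul(Mul(-5, Add(5, 4)), -44), -34) = Add(Mul(Mul(-5, 9), -44), -34) = Add(Mul(-45, -44), -34) = Add(1980, -34) = 1946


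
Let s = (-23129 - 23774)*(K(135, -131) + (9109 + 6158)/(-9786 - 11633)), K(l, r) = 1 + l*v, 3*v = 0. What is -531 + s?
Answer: -299920745/21419 ≈ -14003.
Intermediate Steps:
v = 0 (v = (⅓)*0 = 0)
K(l, r) = 1 (K(l, r) = 1 + l*0 = 1 + 0 = 1)
s = -288547256/21419 (s = (-23129 - 23774)*(1 + (9109 + 6158)/(-9786 - 11633)) = -46903*(1 + 15267/(-21419)) = -46903*(1 + 15267*(-1/21419)) = -46903*(1 - 15267/21419) = -46903*6152/21419 = -288547256/21419 ≈ -13472.)
-531 + s = -531 - 288547256/21419 = -299920745/21419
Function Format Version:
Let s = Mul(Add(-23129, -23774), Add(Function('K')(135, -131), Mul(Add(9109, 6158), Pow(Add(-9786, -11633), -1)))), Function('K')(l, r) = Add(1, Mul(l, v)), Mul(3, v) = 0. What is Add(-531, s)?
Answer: Rational(-299920745, 21419) ≈ -14003.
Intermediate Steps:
v = 0 (v = Mul(Rational(1, 3), 0) = 0)
Function('K')(l, r) = 1 (Function('K')(l, r) = Add(1, Mul(l, 0)) = Add(1, 0) = 1)
s = Rational(-288547256, 21419) (s = Mul(Add(-23129, -23774), Add(1, Mul(Add(9109, 6158), Pow(Add(-9786, -11633), -1)))) = Mul(-46903, Add(1, Mul(15267, Pow(-21419, -1)))) = Mul(-46903, Add(1, Mul(15267, Rational(-1, 21419)))) = Mul(-46903, Add(1, Rational(-15267, 21419))) = Mul(-46903, Rational(6152, 21419)) = Rational(-288547256, 21419) ≈ -13472.)
Add(-531, s) = Add(-531, Rational(-288547256, 21419)) = Rational(-299920745, 21419)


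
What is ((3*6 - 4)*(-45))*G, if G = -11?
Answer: 6930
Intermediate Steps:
((3*6 - 4)*(-45))*G = ((3*6 - 4)*(-45))*(-11) = ((18 - 4)*(-45))*(-11) = (14*(-45))*(-11) = -630*(-11) = 6930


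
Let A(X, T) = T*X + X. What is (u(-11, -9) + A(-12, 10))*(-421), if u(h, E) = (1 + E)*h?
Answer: 18524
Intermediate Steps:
A(X, T) = X + T*X
u(h, E) = h*(1 + E)
(u(-11, -9) + A(-12, 10))*(-421) = (-11*(1 - 9) - 12*(1 + 10))*(-421) = (-11*(-8) - 12*11)*(-421) = (88 - 132)*(-421) = -44*(-421) = 18524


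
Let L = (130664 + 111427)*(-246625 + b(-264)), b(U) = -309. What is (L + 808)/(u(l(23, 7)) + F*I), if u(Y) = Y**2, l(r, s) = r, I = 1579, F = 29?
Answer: -29890249093/23160 ≈ -1.2906e+6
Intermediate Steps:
L = -59780498994 (L = (130664 + 111427)*(-246625 - 309) = 242091*(-246934) = -59780498994)
(L + 808)/(u(l(23, 7)) + F*I) = (-59780498994 + 808)/(23**2 + 29*1579) = -59780498186/(529 + 45791) = -59780498186/46320 = -59780498186*1/46320 = -29890249093/23160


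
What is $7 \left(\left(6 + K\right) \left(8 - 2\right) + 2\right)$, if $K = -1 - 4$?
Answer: $56$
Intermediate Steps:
$K = -5$ ($K = -1 - 4 = -5$)
$7 \left(\left(6 + K\right) \left(8 - 2\right) + 2\right) = 7 \left(\left(6 - 5\right) \left(8 - 2\right) + 2\right) = 7 \left(1 \cdot 6 + 2\right) = 7 \left(6 + 2\right) = 7 \cdot 8 = 56$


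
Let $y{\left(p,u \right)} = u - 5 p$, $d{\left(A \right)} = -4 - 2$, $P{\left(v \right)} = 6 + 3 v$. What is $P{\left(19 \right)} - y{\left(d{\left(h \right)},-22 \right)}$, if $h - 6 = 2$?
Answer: $55$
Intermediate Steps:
$h = 8$ ($h = 6 + 2 = 8$)
$d{\left(A \right)} = -6$
$P{\left(19 \right)} - y{\left(d{\left(h \right)},-22 \right)} = \left(6 + 3 \cdot 19\right) - \left(-22 - -30\right) = \left(6 + 57\right) - \left(-22 + 30\right) = 63 - 8 = 55$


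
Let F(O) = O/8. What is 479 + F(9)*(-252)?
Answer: 391/2 ≈ 195.50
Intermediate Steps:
F(O) = O/8 (F(O) = O*(1/8) = O/8)
479 + F(9)*(-252) = 479 + ((1/8)*9)*(-252) = 479 + (9/8)*(-252) = 479 - 567/2 = 391/2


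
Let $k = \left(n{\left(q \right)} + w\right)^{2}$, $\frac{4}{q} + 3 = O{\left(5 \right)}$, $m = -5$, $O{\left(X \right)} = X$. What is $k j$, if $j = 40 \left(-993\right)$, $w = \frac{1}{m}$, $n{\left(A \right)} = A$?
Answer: $- \frac{643464}{5} \approx -1.2869 \cdot 10^{5}$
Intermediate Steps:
$q = 2$ ($q = \frac{4}{-3 + 5} = \frac{4}{2} = 4 \cdot \frac{1}{2} = 2$)
$w = - \frac{1}{5}$ ($w = \frac{1}{-5} = - \frac{1}{5} \approx -0.2$)
$k = \frac{81}{25}$ ($k = \left(2 - \frac{1}{5}\right)^{2} = \left(\frac{9}{5}\right)^{2} = \frac{81}{25} \approx 3.24$)
$j = -39720$
$k j = \frac{81}{25} \left(-39720\right) = - \frac{643464}{5}$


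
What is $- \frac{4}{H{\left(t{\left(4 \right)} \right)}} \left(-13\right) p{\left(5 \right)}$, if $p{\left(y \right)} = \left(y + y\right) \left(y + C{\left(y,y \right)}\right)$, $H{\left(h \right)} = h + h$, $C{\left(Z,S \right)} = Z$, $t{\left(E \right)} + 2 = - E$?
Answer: $- \frac{1300}{3} \approx -433.33$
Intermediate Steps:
$t{\left(E \right)} = -2 - E$
$H{\left(h \right)} = 2 h$
$p{\left(y \right)} = 4 y^{2}$ ($p{\left(y \right)} = \left(y + y\right) \left(y + y\right) = 2 y 2 y = 4 y^{2}$)
$- \frac{4}{H{\left(t{\left(4 \right)} \right)}} \left(-13\right) p{\left(5 \right)} = - \frac{4}{2 \left(-2 - 4\right)} \left(-13\right) 4 \cdot 5^{2} = - \frac{4}{2 \left(-2 - 4\right)} \left(-13\right) 4 \cdot 25 = - \frac{4}{2 \left(-6\right)} \left(-13\right) 100 = - \frac{4}{-12} \left(-13\right) 100 = \left(-4\right) \left(- \frac{1}{12}\right) \left(-13\right) 100 = \frac{1}{3} \left(-13\right) 100 = \left(- \frac{13}{3}\right) 100 = - \frac{1300}{3}$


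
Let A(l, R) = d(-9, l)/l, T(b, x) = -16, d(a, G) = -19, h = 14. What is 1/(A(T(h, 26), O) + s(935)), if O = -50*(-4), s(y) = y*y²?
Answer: 16/13078406019 ≈ 1.2234e-9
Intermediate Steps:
s(y) = y³
O = 200
A(l, R) = -19/l
1/(A(T(h, 26), O) + s(935)) = 1/(-19/(-16) + 935³) = 1/(-19*(-1/16) + 817400375) = 1/(19/16 + 817400375) = 1/(13078406019/16) = 16/13078406019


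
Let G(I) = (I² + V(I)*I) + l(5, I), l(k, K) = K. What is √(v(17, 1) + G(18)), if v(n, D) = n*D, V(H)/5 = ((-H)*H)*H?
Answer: I*√524521 ≈ 724.24*I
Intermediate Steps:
V(H) = -5*H³ (V(H) = 5*(((-H)*H)*H) = 5*((-H²)*H) = 5*(-H³) = -5*H³)
G(I) = I + I² - 5*I⁴ (G(I) = (I² + (-5*I³)*I) + I = (I² - 5*I⁴) + I = I + I² - 5*I⁴)
v(n, D) = D*n
√(v(17, 1) + G(18)) = √(1*17 + 18*(1 + 18 - 5*18³)) = √(17 + 18*(1 + 18 - 5*5832)) = √(17 + 18*(1 + 18 - 29160)) = √(17 + 18*(-29141)) = √(17 - 524538) = √(-524521) = I*√524521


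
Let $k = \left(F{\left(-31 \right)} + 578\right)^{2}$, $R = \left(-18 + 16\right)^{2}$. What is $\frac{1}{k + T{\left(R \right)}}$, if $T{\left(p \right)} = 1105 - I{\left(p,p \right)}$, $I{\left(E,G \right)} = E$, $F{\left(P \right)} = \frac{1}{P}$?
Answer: $\frac{961}{322076950} \approx 2.9838 \cdot 10^{-6}$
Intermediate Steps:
$R = 4$ ($R = \left(-2\right)^{2} = 4$)
$k = \frac{321018889}{961}$ ($k = \left(\frac{1}{-31} + 578\right)^{2} = \left(- \frac{1}{31} + 578\right)^{2} = \left(\frac{17917}{31}\right)^{2} = \frac{321018889}{961} \approx 3.3405 \cdot 10^{5}$)
$T{\left(p \right)} = 1105 - p$
$\frac{1}{k + T{\left(R \right)}} = \frac{1}{\frac{321018889}{961} + \left(1105 - 4\right)} = \frac{1}{\frac{321018889}{961} + 1101} = \frac{1}{\frac{322076950}{961}} = \frac{961}{322076950}$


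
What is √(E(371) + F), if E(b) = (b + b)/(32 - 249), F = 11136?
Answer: √10698410/31 ≈ 105.51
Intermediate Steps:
E(b) = -2*b/217 (E(b) = (2*b)/(-217) = (2*b)*(-1/217) = -2*b/217)
√(E(371) + F) = √(-2/217*371 + 11136) = √(-106/31 + 11136) = √(345110/31) = √10698410/31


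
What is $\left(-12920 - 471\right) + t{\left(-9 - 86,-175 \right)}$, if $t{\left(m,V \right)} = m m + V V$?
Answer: $26259$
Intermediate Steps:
$t{\left(m,V \right)} = V^{2} + m^{2}$ ($t{\left(m,V \right)} = m^{2} + V^{2} = V^{2} + m^{2}$)
$\left(-12920 - 471\right) + t{\left(-9 - 86,-175 \right)} = \left(-12920 - 471\right) + \left(\left(-175\right)^{2} + \left(-9 - 86\right)^{2}\right) = \left(-12920 + \left(-11311 + 10840\right)\right) + \left(30625 + \left(-95\right)^{2}\right) = \left(-12920 - 471\right) + \left(30625 + 9025\right) = -13391 + 39650 = 26259$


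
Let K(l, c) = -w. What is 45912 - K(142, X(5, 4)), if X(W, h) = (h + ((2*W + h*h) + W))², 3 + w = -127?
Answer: 45782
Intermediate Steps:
w = -130 (w = -3 - 127 = -130)
X(W, h) = (h + h² + 3*W)² (X(W, h) = (h + ((2*W + h²) + W))² = (h + ((h² + 2*W) + W))² = (h + (h² + 3*W))² = (h + h² + 3*W)²)
K(l, c) = 130 (K(l, c) = -1*(-130) = 130)
45912 - K(142, X(5, 4)) = 45912 - 1*130 = 45912 - 130 = 45782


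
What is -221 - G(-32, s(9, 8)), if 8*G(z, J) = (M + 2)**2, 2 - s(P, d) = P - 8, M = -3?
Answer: -1769/8 ≈ -221.13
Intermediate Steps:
s(P, d) = 10 - P (s(P, d) = 2 - (P - 8) = 2 - (-8 + P) = 2 + (8 - P) = 10 - P)
G(z, J) = 1/8 (G(z, J) = (-3 + 2)**2/8 = (1/8)*(-1)**2 = (1/8)*1 = 1/8)
-221 - G(-32, s(9, 8)) = -221 - 1*1/8 = -221 - 1/8 = -1769/8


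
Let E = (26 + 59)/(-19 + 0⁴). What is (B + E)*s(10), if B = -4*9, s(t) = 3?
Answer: -2307/19 ≈ -121.42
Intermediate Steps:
E = -85/19 (E = 85/(-19 + 0) = 85/(-19) = 85*(-1/19) = -85/19 ≈ -4.4737)
B = -36
(B + E)*s(10) = (-36 - 85/19)*3 = -769/19*3 = -2307/19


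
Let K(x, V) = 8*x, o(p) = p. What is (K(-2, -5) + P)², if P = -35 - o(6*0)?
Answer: 2601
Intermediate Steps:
P = -35 (P = -35 - 6*0 = -35 - 1*0 = -35 + 0 = -35)
(K(-2, -5) + P)² = (8*(-2) - 35)² = (-16 - 35)² = (-51)² = 2601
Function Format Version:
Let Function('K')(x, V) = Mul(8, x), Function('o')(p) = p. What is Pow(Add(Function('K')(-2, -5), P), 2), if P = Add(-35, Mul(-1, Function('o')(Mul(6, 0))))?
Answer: 2601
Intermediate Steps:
P = -35 (P = Add(-35, Mul(-1, Mul(6, 0))) = Add(-35, Mul(-1, 0)) = Add(-35, 0) = -35)
Pow(Add(Function('K')(-2, -5), P), 2) = Pow(Add(Mul(8, -2), -35), 2) = Pow(Add(-16, -35), 2) = Pow(-51, 2) = 2601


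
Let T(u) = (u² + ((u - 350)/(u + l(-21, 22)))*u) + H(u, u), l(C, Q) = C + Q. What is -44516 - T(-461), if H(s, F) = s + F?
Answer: -117439029/460 ≈ -2.5530e+5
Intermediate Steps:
H(s, F) = F + s
T(u) = u² + 2*u + u*(-350 + u)/(1 + u) (T(u) = (u² + ((u - 350)/(u + (-21 + 22)))*u) + (u + u) = (u² + ((-350 + u)/(u + 1))*u) + 2*u = (u² + ((-350 + u)/(1 + u))*u) + 2*u = (u² + u*(-350 + u)/(1 + u)) + 2*u = u² + 2*u + u*(-350 + u)/(1 + u))
-44516 - T(-461) = -44516 - (-461)*(-348 + (-461)² + 4*(-461))/(1 - 461) = -44516 - (-461)*(-348 + 212521 - 1844)/(-460) = -44516 - (-461)*(-1)*210329/460 = -44516 - 1*96961669/460 = -44516 - 96961669/460 = -117439029/460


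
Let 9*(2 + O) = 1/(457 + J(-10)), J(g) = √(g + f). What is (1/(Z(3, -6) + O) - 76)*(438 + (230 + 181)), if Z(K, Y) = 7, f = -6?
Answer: -13610681955141/211496378 + 7641*I/105748189 ≈ -64354.0 + 7.2257e-5*I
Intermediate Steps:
J(g) = √(-6 + g) (J(g) = √(g - 6) = √(-6 + g))
O = -2 + (457 - 4*I)/1879785 (O = -2 + 1/(9*(457 + √(-6 - 10))) = -2 + 1/(9*(457 + √(-16))) = -2 + 1/(9*(457 + 4*I)) = -2 + ((457 - 4*I)/208865)/9 = -2 + (457 - 4*I)/1879785 ≈ -1.9998 - 2.1279e-6*I)
(1/(Z(3, -6) + O) - 76)*(438 + (230 + 181)) = (1/(7 + (-3759113/1879785 - 4*I/1879785)) - 76)*(438 + (230 + 181)) = (1/(9399382/1879785 - 4*I/1879785) - 76)*(438 + 411) = (16918065*(9399382/1879785 + 4*I/1879785)/422992756 - 76)*849 = (-76 + 16918065*(9399382/1879785 + 4*I/1879785)/422992756)*849 = -64524 + 14363437185*(9399382/1879785 + 4*I/1879785)/422992756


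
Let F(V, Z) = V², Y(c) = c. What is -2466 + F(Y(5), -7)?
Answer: -2441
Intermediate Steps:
-2466 + F(Y(5), -7) = -2466 + 5² = -2466 + 25 = -2441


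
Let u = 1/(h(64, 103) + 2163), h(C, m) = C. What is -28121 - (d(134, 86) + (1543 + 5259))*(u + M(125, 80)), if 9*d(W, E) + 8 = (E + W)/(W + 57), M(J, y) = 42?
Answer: -400400576441/1276071 ≈ -3.1378e+5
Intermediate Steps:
d(W, E) = -8/9 + (E + W)/(9*(57 + W)) (d(W, E) = -8/9 + ((E + W)/(W + 57))/9 = -8/9 + ((E + W)/(57 + W))/9 = -8/9 + (E + W)/(9*(57 + W)))
u = 1/2227 (u = 1/(64 + 2163) = 1/2227 ≈ 0.00044903)
-28121 - (d(134, 86) + (1543 + 5259))*(u + M(125, 80)) = -28121 - ((-456 + 86 - 7*134)/(9*(57 + 134)) + (1543 + 5259))*(1/2227 + 42) = -28121 - ((⅑)*(-456 + 86 - 938)/191 + 6802)*93535/2227 = -28121 - ((⅑)*(1/191)*(-1308) + 6802)*93535/2227 = -28121 - (-436/573 + 6802)*93535/2227 = -28121 - 3897110*93535/(573*2227) = -28121 - 1*364516183850/1276071 = -28121 - 364516183850/1276071 = -400400576441/1276071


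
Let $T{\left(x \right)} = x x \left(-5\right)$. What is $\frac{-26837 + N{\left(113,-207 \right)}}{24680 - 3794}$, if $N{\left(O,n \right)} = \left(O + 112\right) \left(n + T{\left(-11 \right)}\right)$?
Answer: $- \frac{209537}{20886} \approx -10.032$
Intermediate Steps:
$T{\left(x \right)} = - 5 x^{2}$ ($T{\left(x \right)} = x^{2} \left(-5\right) = - 5 x^{2}$)
$N{\left(O,n \right)} = \left(-605 + n\right) \left(112 + O\right)$ ($N{\left(O,n \right)} = \left(O + 112\right) \left(n - 5 \left(-11\right)^{2}\right) = \left(112 + O\right) \left(n - 605\right) = \left(112 + O\right) \left(-605 + n\right) = \left(-605 + n\right) \left(112 + O\right)$)
$\frac{-26837 + N{\left(113,-207 \right)}}{24680 - 3794} = \frac{-26837 + \left(-67760 - 68365 + 112 \left(-207\right) + 113 \left(-207\right)\right)}{24680 - 3794} = \frac{-26837 - 182700}{20886} = \left(-26837 - 182700\right) \frac{1}{20886} = \left(-209537\right) \frac{1}{20886} = - \frac{209537}{20886}$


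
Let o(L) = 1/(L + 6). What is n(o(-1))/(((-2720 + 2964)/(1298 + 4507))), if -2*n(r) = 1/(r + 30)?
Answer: -29025/73688 ≈ -0.39389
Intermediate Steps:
o(L) = 1/(6 + L)
n(r) = -1/(2*(30 + r)) (n(r) = -1/(2*(r + 30)) = -1/(2*(30 + r)))
n(o(-1))/(((-2720 + 2964)/(1298 + 4507))) = (-1/(60 + 2/(6 - 1)))/(((-2720 + 2964)/(1298 + 4507))) = (-1/(60 + 2/5))/((244/5805)) = (-1/(60 + 2*(⅕)))/((244*(1/5805))) = (-1/(60 + ⅖))/(244/5805) = -1/302/5*(5805/244) = -1*5/302*(5805/244) = -5/302*5805/244 = -29025/73688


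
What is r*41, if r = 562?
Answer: 23042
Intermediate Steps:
r*41 = 562*41 = 23042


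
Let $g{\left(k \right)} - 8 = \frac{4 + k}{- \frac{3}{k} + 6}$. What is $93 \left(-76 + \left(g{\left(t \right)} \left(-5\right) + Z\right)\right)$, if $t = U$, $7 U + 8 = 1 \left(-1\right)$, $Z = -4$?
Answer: $- \frac{395901}{35} \approx -11311.0$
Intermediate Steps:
$U = - \frac{9}{7}$ ($U = - \frac{8}{7} + \frac{1 \left(-1\right)}{7} = - \frac{8}{7} + \frac{1}{7} \left(-1\right) = - \frac{8}{7} - \frac{1}{7} = - \frac{9}{7} \approx -1.2857$)
$t = - \frac{9}{7} \approx -1.2857$
$g{\left(k \right)} = 8 + \frac{4 + k}{6 - \frac{3}{k}}$ ($g{\left(k \right)} = 8 + \frac{4 + k}{- \frac{3}{k} + 6} = 8 + \frac{4 + k}{6 - \frac{3}{k}}$)
$93 \left(-76 + \left(g{\left(t \right)} \left(-5\right) + Z\right)\right) = 93 \left(-76 + \left(\frac{-24 + \left(- \frac{9}{7}\right)^{2} + 52 \left(- \frac{9}{7}\right)}{3 \left(-1 + 2 \left(- \frac{9}{7}\right)\right)} \left(-5\right) - 4\right)\right) = 93 \left(-76 + \left(\frac{-24 + \frac{81}{49} - \frac{468}{7}}{3 \left(-1 - \frac{18}{7}\right)} \left(-5\right) - 4\right)\right) = 93 \left(-76 + \left(\frac{1}{3} \frac{1}{- \frac{25}{7}} \left(- \frac{4371}{49}\right) \left(-5\right) - 4\right)\right) = 93 \left(-76 + \left(\frac{1}{3} \left(- \frac{7}{25}\right) \left(- \frac{4371}{49}\right) \left(-5\right) - 4\right)\right) = 93 \left(-76 + \left(\frac{1457}{175} \left(-5\right) - 4\right)\right) = 93 \left(-76 - \frac{1597}{35}\right) = 93 \left(- \frac{4257}{35}\right) = - \frac{395901}{35}$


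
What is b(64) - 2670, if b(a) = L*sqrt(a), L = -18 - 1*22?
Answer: -2990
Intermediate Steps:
L = -40 (L = -18 - 22 = -40)
b(a) = -40*sqrt(a)
b(64) - 2670 = -40*sqrt(64) - 2670 = -40*8 - 2670 = -320 - 2670 = -2990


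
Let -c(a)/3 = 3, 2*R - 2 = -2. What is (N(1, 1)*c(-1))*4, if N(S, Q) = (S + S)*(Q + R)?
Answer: -72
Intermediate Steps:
R = 0 (R = 1 + (½)*(-2) = 1 - 1 = 0)
c(a) = -9 (c(a) = -3*3 = -9)
N(S, Q) = 2*Q*S (N(S, Q) = (S + S)*(Q + 0) = (2*S)*Q = 2*Q*S)
(N(1, 1)*c(-1))*4 = ((2*1*1)*(-9))*4 = (2*(-9))*4 = -18*4 = -72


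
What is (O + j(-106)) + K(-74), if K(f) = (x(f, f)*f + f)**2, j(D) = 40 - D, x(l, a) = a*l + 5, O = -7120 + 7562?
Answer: 164566526812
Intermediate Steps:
O = 442
x(l, a) = 5 + a*l
K(f) = (f + f*(5 + f**2))**2 (K(f) = ((5 + f*f)*f + f)**2 = ((5 + f**2)*f + f)**2 = (f*(5 + f**2) + f)**2 = (f + f*(5 + f**2))**2)
(O + j(-106)) + K(-74) = (442 + (40 - 1*(-106))) + (-74)**2*(6 + (-74)**2)**2 = (442 + (40 + 106)) + 5476*(6 + 5476)**2 = (442 + 146) + 5476*5482**2 = 588 + 5476*30052324 = 588 + 164566526224 = 164566526812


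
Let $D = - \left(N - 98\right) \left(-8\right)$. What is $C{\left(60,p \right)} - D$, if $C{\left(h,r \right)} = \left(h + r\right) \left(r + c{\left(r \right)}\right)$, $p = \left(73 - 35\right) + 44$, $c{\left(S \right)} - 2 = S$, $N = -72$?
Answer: $24932$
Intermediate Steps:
$c{\left(S \right)} = 2 + S$
$D = -1360$ ($D = - \left(-72 - 98\right) \left(-8\right) = - \left(-170\right) \left(-8\right) = \left(-1\right) 1360 = -1360$)
$p = 82$ ($p = 38 + 44 = 82$)
$C{\left(h,r \right)} = \left(2 + 2 r\right) \left(h + r\right)$ ($C{\left(h,r \right)} = \left(h + r\right) \left(r + \left(2 + r\right)\right) = \left(h + r\right) \left(2 + 2 r\right) = \left(2 + 2 r\right) \left(h + r\right)$)
$C{\left(60,p \right)} - D = \left(2 \cdot 60 + 2 \cdot 82 + 2 \cdot 82^{2} + 2 \cdot 60 \cdot 82\right) - -1360 = \left(120 + 164 + 2 \cdot 6724 + 9840\right) + 1360 = \left(120 + 164 + 13448 + 9840\right) + 1360 = 23572 + 1360 = 24932$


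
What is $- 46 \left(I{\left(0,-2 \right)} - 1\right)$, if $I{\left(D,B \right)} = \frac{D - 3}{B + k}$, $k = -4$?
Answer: $23$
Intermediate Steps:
$I{\left(D,B \right)} = \frac{-3 + D}{-4 + B}$ ($I{\left(D,B \right)} = \frac{D - 3}{B - 4} = \frac{-3 + D}{-4 + B}$)
$- 46 \left(I{\left(0,-2 \right)} - 1\right) = - 46 \left(\frac{-3 + 0}{-4 - 2} - 1\right) = - 46 \left(\frac{1}{-6} \left(-3\right) - 1\right) = - 46 \left(\left(- \frac{1}{6}\right) \left(-3\right) - 1\right) = - 46 \left(\frac{1}{2} - 1\right) = \left(-46\right) \left(- \frac{1}{2}\right) = 23$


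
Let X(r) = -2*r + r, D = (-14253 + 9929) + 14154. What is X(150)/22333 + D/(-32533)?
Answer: -224413340/726559489 ≈ -0.30887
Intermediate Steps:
D = 9830 (D = -4324 + 14154 = 9830)
X(r) = -r
X(150)/22333 + D/(-32533) = -1*150/22333 + 9830/(-32533) = -150*1/22333 + 9830*(-1/32533) = -150/22333 - 9830/32533 = -224413340/726559489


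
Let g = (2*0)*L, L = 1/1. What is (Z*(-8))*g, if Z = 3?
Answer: 0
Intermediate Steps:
L = 1
g = 0 (g = (2*0)*1 = 0*1 = 0)
(Z*(-8))*g = (3*(-8))*0 = -24*0 = 0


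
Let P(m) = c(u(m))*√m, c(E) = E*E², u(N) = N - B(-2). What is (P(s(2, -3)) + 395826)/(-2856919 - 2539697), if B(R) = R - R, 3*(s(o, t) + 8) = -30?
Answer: -65971/899436 + 243*I*√2/74953 ≈ -0.073347 + 0.0045849*I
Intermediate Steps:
s(o, t) = -18 (s(o, t) = -8 + (⅓)*(-30) = -8 - 10 = -18)
B(R) = 0
u(N) = N (u(N) = N - 1*0 = N + 0 = N)
c(E) = E³
P(m) = m^(7/2) (P(m) = m³*√m = m^(7/2))
(P(s(2, -3)) + 395826)/(-2856919 - 2539697) = ((-18)^(7/2) + 395826)/(-2856919 - 2539697) = (-17496*I*√2 + 395826)/(-5396616) = (395826 - 17496*I*√2)*(-1/5396616) = -65971/899436 + 243*I*√2/74953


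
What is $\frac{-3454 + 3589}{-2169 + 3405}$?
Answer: $\frac{45}{412} \approx 0.10922$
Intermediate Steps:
$\frac{-3454 + 3589}{-2169 + 3405} = \frac{135}{1236} = 135 \cdot \frac{1}{1236} = \frac{45}{412}$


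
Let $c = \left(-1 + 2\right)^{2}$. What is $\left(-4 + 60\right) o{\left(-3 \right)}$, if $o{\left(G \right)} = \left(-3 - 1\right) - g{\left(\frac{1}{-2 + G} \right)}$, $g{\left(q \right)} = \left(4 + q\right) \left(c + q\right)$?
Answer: $- \frac{9856}{25} \approx -394.24$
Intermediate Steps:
$c = 1$ ($c = 1^{2} = 1$)
$g{\left(q \right)} = \left(1 + q\right) \left(4 + q\right)$ ($g{\left(q \right)} = \left(4 + q\right) \left(1 + q\right) = \left(1 + q\right) \left(4 + q\right)$)
$o{\left(G \right)} = -8 - \frac{1}{\left(-2 + G\right)^{2}} - \frac{5}{-2 + G}$ ($o{\left(G \right)} = \left(-3 - 1\right) - \left(4 + \left(\frac{1}{-2 + G}\right)^{2} + \frac{5}{-2 + G}\right) = \left(-3 - 1\right) - \left(4 + \frac{1}{\left(-2 + G\right)^{2}} + \frac{5}{-2 + G}\right) = -4 - \left(4 + \frac{1}{\left(-2 + G\right)^{2}} + \frac{5}{-2 + G}\right) = -8 - \frac{1}{\left(-2 + G\right)^{2}} - \frac{5}{-2 + G}$)
$\left(-4 + 60\right) o{\left(-3 \right)} = \left(-4 + 60\right) \frac{-23 - 8 \left(-3\right)^{2} + 27 \left(-3\right)}{4 + \left(-3\right)^{2} - -12} = 56 \frac{-23 - 72 - 81}{4 + 9 + 12} = 56 \frac{-23 - 72 - 81}{25} = 56 \cdot \frac{1}{25} \left(-176\right) = 56 \left(- \frac{176}{25}\right) = - \frac{9856}{25}$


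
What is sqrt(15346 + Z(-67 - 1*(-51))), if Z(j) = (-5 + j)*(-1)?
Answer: 11*sqrt(127) ≈ 123.96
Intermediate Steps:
Z(j) = 5 - j
sqrt(15346 + Z(-67 - 1*(-51))) = sqrt(15346 + (5 - (-67 - 1*(-51)))) = sqrt(15346 + (5 - (-67 + 51))) = sqrt(15346 + (5 - 1*(-16))) = sqrt(15346 + (5 + 16)) = sqrt(15346 + 21) = sqrt(15367) = 11*sqrt(127)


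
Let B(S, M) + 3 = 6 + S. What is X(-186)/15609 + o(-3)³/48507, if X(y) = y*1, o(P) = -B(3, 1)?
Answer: -1377094/84127307 ≈ -0.016369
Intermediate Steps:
B(S, M) = 3 + S (B(S, M) = -3 + (6 + S) = 3 + S)
o(P) = -6 (o(P) = -(3 + 3) = -1*6 = -6)
X(y) = y
X(-186)/15609 + o(-3)³/48507 = -186/15609 + (-6)³/48507 = -186*1/15609 - 216*1/48507 = -62/5203 - 72/16169 = -1377094/84127307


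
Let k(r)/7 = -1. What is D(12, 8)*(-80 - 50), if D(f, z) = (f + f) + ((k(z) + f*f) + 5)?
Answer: -21580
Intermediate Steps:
k(r) = -7 (k(r) = 7*(-1) = -7)
D(f, z) = -2 + f² + 2*f (D(f, z) = (f + f) + ((-7 + f*f) + 5) = 2*f + ((-7 + f²) + 5) = 2*f + (-2 + f²) = -2 + f² + 2*f)
D(12, 8)*(-80 - 50) = (-2 + 12² + 2*12)*(-80 - 50) = (-2 + 144 + 24)*(-130) = 166*(-130) = -21580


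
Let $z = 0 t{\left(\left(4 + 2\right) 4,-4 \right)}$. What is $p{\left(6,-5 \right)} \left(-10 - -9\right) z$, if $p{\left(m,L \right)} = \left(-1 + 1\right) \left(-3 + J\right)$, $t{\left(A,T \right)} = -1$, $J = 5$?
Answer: $0$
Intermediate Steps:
$z = 0$ ($z = 0 \left(-1\right) = 0$)
$p{\left(m,L \right)} = 0$ ($p{\left(m,L \right)} = \left(-1 + 1\right) \left(-3 + 5\right) = 0 \cdot 2 = 0$)
$p{\left(6,-5 \right)} \left(-10 - -9\right) z = 0 \left(-10 - -9\right) 0 = 0 \left(-10 + 9\right) 0 = 0 \left(-1\right) 0 = 0 \cdot 0 = 0$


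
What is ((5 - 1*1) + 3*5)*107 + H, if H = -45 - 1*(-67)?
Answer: 2055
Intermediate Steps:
H = 22 (H = -45 + 67 = 22)
((5 - 1*1) + 3*5)*107 + H = ((5 - 1*1) + 3*5)*107 + 22 = ((5 - 1) + 15)*107 + 22 = (4 + 15)*107 + 22 = 19*107 + 22 = 2033 + 22 = 2055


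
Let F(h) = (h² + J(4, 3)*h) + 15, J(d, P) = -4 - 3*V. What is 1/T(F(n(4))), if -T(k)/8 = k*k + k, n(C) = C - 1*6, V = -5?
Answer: -1/48 ≈ -0.020833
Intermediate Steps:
J(d, P) = 11 (J(d, P) = -4 - 3*(-5) = -4 + 15 = 11)
n(C) = -6 + C (n(C) = C - 6 = -6 + C)
F(h) = 15 + h² + 11*h (F(h) = (h² + 11*h) + 15 = 15 + h² + 11*h)
T(k) = -8*k - 8*k² (T(k) = -8*(k*k + k) = -8*(k² + k) = -8*(k + k²) = -8*k - 8*k²)
1/T(F(n(4))) = 1/(-8*(15 + (-6 + 4)² + 11*(-6 + 4))*(1 + (15 + (-6 + 4)² + 11*(-6 + 4)))) = 1/(-8*(15 + (-2)² + 11*(-2))*(1 + (15 + (-2)² + 11*(-2)))) = 1/(-8*(15 + 4 - 22)*(1 + (15 + 4 - 22))) = 1/(-8*(-3)*(1 - 3)) = 1/(-8*(-3)*(-2)) = 1/(-48) = -1/48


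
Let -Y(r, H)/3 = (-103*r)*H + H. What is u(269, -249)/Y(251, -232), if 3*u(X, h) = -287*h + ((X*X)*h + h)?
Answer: 1994075/5997664 ≈ 0.33248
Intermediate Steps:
u(X, h) = -286*h/3 + h*X**2/3 (u(X, h) = (-287*h + ((X*X)*h + h))/3 = (-287*h + (X**2*h + h))/3 = (-287*h + (h*X**2 + h))/3 = (-287*h + (h + h*X**2))/3 = (-286*h + h*X**2)/3 = -286*h/3 + h*X**2/3)
Y(r, H) = -3*H + 309*H*r (Y(r, H) = -3*((-103*r)*H + H) = -3*(-103*H*r + H) = -3*(H - 103*H*r) = -3*H + 309*H*r)
u(269, -249)/Y(251, -232) = ((1/3)*(-249)*(-286 + 269**2))/((3*(-232)*(-1 + 103*251))) = ((1/3)*(-249)*(-286 + 72361))/((3*(-232)*(-1 + 25853))) = ((1/3)*(-249)*72075)/((3*(-232)*25852)) = -5982225/(-17992992) = -5982225*(-1/17992992) = 1994075/5997664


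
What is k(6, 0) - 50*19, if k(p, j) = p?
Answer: -944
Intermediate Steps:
k(6, 0) - 50*19 = 6 - 50*19 = 6 - 950 = -944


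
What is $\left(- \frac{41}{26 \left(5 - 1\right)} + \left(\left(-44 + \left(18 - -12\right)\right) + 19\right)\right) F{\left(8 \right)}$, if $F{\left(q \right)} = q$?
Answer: $\frac{479}{13} \approx 36.846$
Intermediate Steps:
$\left(- \frac{41}{26 \left(5 - 1\right)} + \left(\left(-44 + \left(18 - -12\right)\right) + 19\right)\right) F{\left(8 \right)} = \left(- \frac{41}{26 \left(5 - 1\right)} + \left(\left(-44 + \left(18 - -12\right)\right) + 19\right)\right) 8 = \left(- \frac{41}{26 \cdot 4} + \left(\left(-44 + \left(18 + 12\right)\right) + 19\right)\right) 8 = \left(- \frac{41}{104} + \left(\left(-44 + 30\right) + 19\right)\right) 8 = \left(\left(-41\right) \frac{1}{104} + \left(-14 + 19\right)\right) 8 = \left(- \frac{41}{104} + 5\right) 8 = \frac{479}{104} \cdot 8 = \frac{479}{13}$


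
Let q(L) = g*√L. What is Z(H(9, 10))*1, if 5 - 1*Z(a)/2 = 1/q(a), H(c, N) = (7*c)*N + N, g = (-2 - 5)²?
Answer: 10 - √10/1960 ≈ 9.9984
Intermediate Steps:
g = 49 (g = (-7)² = 49)
q(L) = 49*√L
H(c, N) = N + 7*N*c (H(c, N) = 7*N*c + N = N + 7*N*c)
Z(a) = 10 - 2/(49*√a) (Z(a) = 10 - 2*1/(49*√a) = 10 - 2/(49*√a))
Z(H(9, 10))*1 = (10 - 2*√10/(10*√(1 + 7*9))/49)*1 = (10 - 2*√10/(10*√(1 + 63))/49)*1 = (10 - 2*√10/80/49)*1 = (10 - √10/1960)*1 = 10 - √10/1960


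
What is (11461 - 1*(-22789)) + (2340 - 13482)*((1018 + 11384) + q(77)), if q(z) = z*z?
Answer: -204209752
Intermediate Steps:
q(z) = z²
(11461 - 1*(-22789)) + (2340 - 13482)*((1018 + 11384) + q(77)) = (11461 - 1*(-22789)) + (2340 - 13482)*((1018 + 11384) + 77²) = (11461 + 22789) - 11142*(12402 + 5929) = 34250 - 11142*18331 = 34250 - 204244002 = -204209752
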